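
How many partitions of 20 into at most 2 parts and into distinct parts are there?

10

Listing the qualifying partitions of 20:
20
1, 19
2, 18
3, 17
4, 16
5, 15
6, 14
7, 13
8, 12
9, 11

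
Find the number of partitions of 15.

Enumerating by decreasing first part gives 176 partitions in all.

176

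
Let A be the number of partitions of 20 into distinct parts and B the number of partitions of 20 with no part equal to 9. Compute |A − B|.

Partitions of 20 into distinct parts: 64.
Partitions of 20 with no part equal to 9: 571.
|64 − 571| = 507.

507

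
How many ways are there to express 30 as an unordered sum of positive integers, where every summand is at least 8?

Enumerating:
30
22,8
21,9
20,10
19,11
18,12
17,13
16,14
15,15
14,8,8
13,9,8
12,10,8
12,9,9
11,11,8
11,10,9
10,10,10

16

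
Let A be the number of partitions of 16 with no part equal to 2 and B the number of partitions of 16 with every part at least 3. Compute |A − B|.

75

Partitions of 16 with no part equal to 2: 96.
Partitions of 16 with every part at least 3: 21.
|96 − 21| = 75.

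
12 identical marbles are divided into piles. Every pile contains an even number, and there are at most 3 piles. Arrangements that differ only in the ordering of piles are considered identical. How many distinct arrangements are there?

Enumerating:
12
10, 2
8, 4
8, 2, 2
6, 6
6, 4, 2
4, 4, 4
Counting gives 7.

7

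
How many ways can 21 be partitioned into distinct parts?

76

Counting exhaustively, 76 partitions satisfy the conditions.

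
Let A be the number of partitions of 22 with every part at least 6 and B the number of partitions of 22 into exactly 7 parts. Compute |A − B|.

120

Partitions of 22 with every part at least 6: 11.
Partitions of 22 into exactly 7 parts: 131.
|11 − 131| = 120.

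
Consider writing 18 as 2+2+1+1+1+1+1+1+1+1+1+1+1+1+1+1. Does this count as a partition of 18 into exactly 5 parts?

No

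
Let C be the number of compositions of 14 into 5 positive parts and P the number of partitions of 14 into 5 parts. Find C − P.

692

Ordered (compositions into 5 parts): C(13,4) = 715.
Unordered (partitions into 5 parts): 23.
Difference: 715 − 23 = 692.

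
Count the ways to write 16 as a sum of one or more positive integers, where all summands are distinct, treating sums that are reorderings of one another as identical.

There are too many to list fully; the first 12 (by largest part) are:
16
15 + 1
14 + 2
13 + 3
13 + 2 + 1
12 + 4
12 + 3 + 1
11 + 5
11 + 4 + 1
11 + 3 + 2
10 + 6
10 + 5 + 1
…and 20 more, for 32 total.

32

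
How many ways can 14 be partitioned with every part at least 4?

7

Enumerating:
14
10, 4
9, 5
8, 6
7, 7
6, 4, 4
5, 5, 4
Counting gives 7.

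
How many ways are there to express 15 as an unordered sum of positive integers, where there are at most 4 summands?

54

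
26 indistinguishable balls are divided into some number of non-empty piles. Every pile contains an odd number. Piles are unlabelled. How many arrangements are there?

165

Systematic enumeration (by largest part, then next-largest, …) yields 165.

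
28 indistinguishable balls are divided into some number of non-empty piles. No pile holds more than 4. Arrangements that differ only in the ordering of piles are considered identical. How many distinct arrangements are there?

249

Direct enumeration gives 249 partitions.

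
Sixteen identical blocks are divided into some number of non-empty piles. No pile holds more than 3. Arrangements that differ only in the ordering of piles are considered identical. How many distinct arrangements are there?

30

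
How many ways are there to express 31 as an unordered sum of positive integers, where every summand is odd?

Enumerating by decreasing first part gives 340 partitions in all.

340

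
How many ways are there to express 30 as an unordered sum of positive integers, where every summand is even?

176

Counting exhaustively, 176 partitions satisfy the conditions.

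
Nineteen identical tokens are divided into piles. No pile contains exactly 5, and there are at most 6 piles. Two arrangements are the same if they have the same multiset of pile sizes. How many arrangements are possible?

165

Systematic enumeration (by largest part, then next-largest, …) yields 165.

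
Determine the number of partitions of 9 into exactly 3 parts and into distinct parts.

3

They are:
6 + 2 + 1
5 + 3 + 1
4 + 3 + 2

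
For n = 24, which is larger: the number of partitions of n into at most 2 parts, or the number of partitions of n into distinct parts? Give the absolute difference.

109

Partitions of 24 into at most 2 parts: 13.
Partitions of 24 into distinct parts: 122.
|13 − 122| = 109.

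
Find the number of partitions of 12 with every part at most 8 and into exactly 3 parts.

10

The partitions of 12 that satisfy the conditions:
1,3,8
2,2,8
1,4,7
2,3,7
1,5,6
2,4,6
3,3,6
2,5,5
3,4,5
4,4,4
Counting gives 10.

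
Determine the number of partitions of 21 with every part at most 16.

780

A full systematic count gives 780.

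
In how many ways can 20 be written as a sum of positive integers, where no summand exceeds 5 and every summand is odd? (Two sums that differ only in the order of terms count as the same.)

20

They are:
5+5+5+5
1+1+3+5+5+5
1+1+1+1+1+5+5+5
1+3+3+3+5+5
1+1+1+1+3+3+5+5
1+1+1+1+1+1+1+3+5+5
1+1+1+1+1+1+1+1+1+1+5+5
3+3+3+3+3+5
1+1+1+3+3+3+3+5
1+1+1+1+1+1+3+3+3+5
1+1+1+1+1+1+1+1+1+3+3+5
1+1+1+1+1+1+1+1+1+1+1+1+3+5
1+1+1+1+1+1+1+1+1+1+1+1+1+1+1+5
1+1+3+3+3+3+3+3
1+1+1+1+1+3+3+3+3+3
1+1+1+1+1+1+1+1+3+3+3+3
1+1+1+1+1+1+1+1+1+1+1+3+3+3
1+1+1+1+1+1+1+1+1+1+1+1+1+1+3+3
1+1+1+1+1+1+1+1+1+1+1+1+1+1+1+1+1+3
1+1+1+1+1+1+1+1+1+1+1+1+1+1+1+1+1+1+1+1
That's 20 in total.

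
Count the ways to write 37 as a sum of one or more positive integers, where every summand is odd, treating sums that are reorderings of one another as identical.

Enumerating by decreasing first part gives 760 partitions in all.

760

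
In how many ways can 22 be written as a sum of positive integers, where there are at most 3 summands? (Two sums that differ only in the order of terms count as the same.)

52

A partial list (first 12 by largest part):
22
21, 1
20, 2
20, 1, 1
19, 3
19, 2, 1
18, 4
18, 3, 1
18, 2, 2
17, 5
17, 4, 1
17, 3, 2
…and 40 more, for 52 total.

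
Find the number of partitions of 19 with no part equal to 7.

413

A full systematic count gives 413.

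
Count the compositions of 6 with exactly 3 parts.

10

Place 2 bars in the 5 internal gaps of a row of 6 dots: C(5,2) = 10.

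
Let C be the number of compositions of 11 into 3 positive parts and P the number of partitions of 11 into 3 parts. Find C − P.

35

Ordered (compositions into 3 parts): C(10,2) = 45.
Unordered (partitions into 3 parts): 10.
Difference: 45 − 10 = 35.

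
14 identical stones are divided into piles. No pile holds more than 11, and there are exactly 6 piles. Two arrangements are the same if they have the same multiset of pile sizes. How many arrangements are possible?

20

Listing the qualifying partitions of 14:
1, 1, 1, 1, 1, 9
1, 1, 1, 1, 2, 8
1, 1, 1, 1, 3, 7
1, 1, 1, 2, 2, 7
1, 1, 1, 1, 4, 6
1, 1, 1, 2, 3, 6
1, 1, 2, 2, 2, 6
1, 1, 1, 1, 5, 5
1, 1, 1, 2, 4, 5
1, 1, 1, 3, 3, 5
1, 1, 2, 2, 3, 5
1, 2, 2, 2, 2, 5
1, 1, 1, 3, 4, 4
1, 1, 2, 2, 4, 4
1, 1, 2, 3, 3, 4
1, 2, 2, 2, 3, 4
2, 2, 2, 2, 2, 4
1, 1, 3, 3, 3, 3
1, 2, 2, 3, 3, 3
2, 2, 2, 2, 3, 3
Counting gives 20.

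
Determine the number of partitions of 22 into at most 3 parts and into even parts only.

Listing the qualifying partitions of 22:
22
20, 2
18, 4
18, 2, 2
16, 6
16, 4, 2
14, 8
14, 6, 2
14, 4, 4
12, 10
12, 8, 2
12, 6, 4
10, 10, 2
10, 8, 4
10, 6, 6
8, 8, 6
Counting gives 16.

16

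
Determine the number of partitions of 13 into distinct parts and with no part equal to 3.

Listing the qualifying partitions of 13:
13
12,1
11,2
10,2,1
9,4
8,5
8,4,1
7,6
7,5,1
7,4,2
6,5,2
6,4,2,1

12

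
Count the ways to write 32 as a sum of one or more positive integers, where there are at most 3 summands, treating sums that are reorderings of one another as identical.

There are 102 such partitions.

102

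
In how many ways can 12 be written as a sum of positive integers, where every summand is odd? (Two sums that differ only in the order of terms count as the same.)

Listing the qualifying partitions of 12:
11,1
9,3
9,1,1,1
7,5
7,3,1,1
7,1,1,1,1,1
5,5,1,1
5,3,3,1
5,3,1,1,1,1
5,1,1,1,1,1,1,1
3,3,3,3
3,3,3,1,1,1
3,3,1,1,1,1,1,1
3,1,1,1,1,1,1,1,1,1
1,1,1,1,1,1,1,1,1,1,1,1
Counting gives 15.

15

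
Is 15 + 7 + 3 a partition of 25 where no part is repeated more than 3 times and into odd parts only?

The parts sum to 25, and the condition 'no summand is used more than 3 times' holds; the condition 'every summand is odd' holds.

Yes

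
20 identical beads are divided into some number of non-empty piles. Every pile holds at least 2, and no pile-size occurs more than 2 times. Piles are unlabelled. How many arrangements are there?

82

Direct enumeration gives 82 partitions.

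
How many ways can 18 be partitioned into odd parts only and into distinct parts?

5

The partitions of 18 that satisfy the conditions:
17,1
15,3
13,5
11,7
9,5,3,1
Counting gives 5.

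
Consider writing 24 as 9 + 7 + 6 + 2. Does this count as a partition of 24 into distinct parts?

Yes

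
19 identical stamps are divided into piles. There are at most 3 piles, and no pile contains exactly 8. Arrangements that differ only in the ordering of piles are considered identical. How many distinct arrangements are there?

34

There are too many to list fully; the first 12 (by largest part) are:
19
18, 1
17, 2
17, 1, 1
16, 3
16, 2, 1
15, 4
15, 3, 1
15, 2, 2
14, 5
14, 4, 1
14, 3, 2
…and 22 more, for 34 total.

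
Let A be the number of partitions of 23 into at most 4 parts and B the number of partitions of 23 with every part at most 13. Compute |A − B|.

Partitions of 23 into at most 4 parts: 150.
Partitions of 23 with every part at most 13: 1158.
|150 − 1158| = 1008.

1008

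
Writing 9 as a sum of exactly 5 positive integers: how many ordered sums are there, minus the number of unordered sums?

65

Ordered (compositions into 5 parts): C(8,4) = 70.
Partitions of 9 into exactly 5 parts: 5.
Difference: 70 − 5 = 65.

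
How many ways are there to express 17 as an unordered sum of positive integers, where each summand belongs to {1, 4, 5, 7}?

They are:
7+7+1+1+1
7+5+5
7+5+4+1
7+5+1+1+1+1+1
7+4+4+1+1
7+4+1+1+1+1+1+1
7+1+1+1+1+1+1+1+1+1+1
5+5+5+1+1
5+5+4+1+1+1
5+5+1+1+1+1+1+1+1
5+4+4+4
5+4+4+1+1+1+1
5+4+1+1+1+1+1+1+1+1
5+1+1+1+1+1+1+1+1+1+1+1+1
4+4+4+4+1
4+4+4+1+1+1+1+1
4+4+1+1+1+1+1+1+1+1+1
4+1+1+1+1+1+1+1+1+1+1+1+1+1
1+1+1+1+1+1+1+1+1+1+1+1+1+1+1+1+1
That's 19 in total.

19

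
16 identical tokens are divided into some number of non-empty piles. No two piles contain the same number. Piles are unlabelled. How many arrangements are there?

32

There are too many to list fully; the first 12 (by largest part) are:
16
15,1
14,2
13,3
13,2,1
12,4
12,3,1
11,5
11,4,1
11,3,2
10,6
10,5,1
…and 20 more, for 32 total.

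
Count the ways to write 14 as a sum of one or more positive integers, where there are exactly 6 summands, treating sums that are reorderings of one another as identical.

The partitions of 14 that satisfy the conditions:
9, 1, 1, 1, 1, 1
8, 2, 1, 1, 1, 1
7, 3, 1, 1, 1, 1
7, 2, 2, 1, 1, 1
6, 4, 1, 1, 1, 1
6, 3, 2, 1, 1, 1
6, 2, 2, 2, 1, 1
5, 5, 1, 1, 1, 1
5, 4, 2, 1, 1, 1
5, 3, 3, 1, 1, 1
5, 3, 2, 2, 1, 1
5, 2, 2, 2, 2, 1
4, 4, 3, 1, 1, 1
4, 4, 2, 2, 1, 1
4, 3, 3, 2, 1, 1
4, 3, 2, 2, 2, 1
4, 2, 2, 2, 2, 2
3, 3, 3, 3, 1, 1
3, 3, 3, 2, 2, 1
3, 3, 2, 2, 2, 2
Counting gives 20.

20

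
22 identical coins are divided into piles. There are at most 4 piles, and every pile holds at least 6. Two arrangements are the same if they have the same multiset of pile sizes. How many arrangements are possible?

The partitions of 22 that satisfy the conditions:
22
16,6
15,7
14,8
13,9
12,10
11,11
10,6,6
9,7,6
8,8,6
8,7,7
That's 11 in total.

11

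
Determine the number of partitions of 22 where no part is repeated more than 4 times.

There are 628 such partitions.

628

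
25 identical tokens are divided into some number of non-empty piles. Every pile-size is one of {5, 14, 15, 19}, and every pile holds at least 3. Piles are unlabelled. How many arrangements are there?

2

Listing the qualifying partitions of 25:
15 + 5 + 5
5 + 5 + 5 + 5 + 5
Counting gives 2.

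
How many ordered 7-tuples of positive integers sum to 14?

1716

By stars and bars with positive parts, the count is C(13,6) = 1716.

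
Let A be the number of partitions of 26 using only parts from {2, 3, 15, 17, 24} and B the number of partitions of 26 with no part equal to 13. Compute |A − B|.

Partitions of 26 using only parts from {2, 3, 15, 17, 24}: 10.
Partitions of 26 with no part equal to 13: 2335.
|10 − 2335| = 2325.

2325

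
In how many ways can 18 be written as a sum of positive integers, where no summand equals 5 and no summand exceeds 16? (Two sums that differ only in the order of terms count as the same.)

282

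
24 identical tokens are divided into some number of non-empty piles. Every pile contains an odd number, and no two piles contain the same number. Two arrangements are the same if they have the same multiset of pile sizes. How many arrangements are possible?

They are:
23, 1
21, 3
19, 5
17, 7
15, 9
15, 5, 3, 1
13, 11
13, 7, 3, 1
11, 9, 3, 1
11, 7, 5, 1
9, 7, 5, 3
Counting gives 11.

11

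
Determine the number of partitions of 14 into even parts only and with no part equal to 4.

8

They are:
14
2+12
2+2+10
6+8
2+2+2+8
2+6+6
2+2+2+2+6
2+2+2+2+2+2+2
That's 8 in total.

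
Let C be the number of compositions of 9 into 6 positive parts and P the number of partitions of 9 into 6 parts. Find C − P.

Compositions: C(8,5) = 56.
Partitions of 9 into exactly 6 parts: 3.
Difference: 56 − 3 = 53.

53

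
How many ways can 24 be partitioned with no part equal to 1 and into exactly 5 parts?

70

There are too many to list fully; the first 12 (by largest part) are:
16,2,2,2,2
15,3,2,2,2
14,4,2,2,2
14,3,3,2,2
13,5,2,2,2
13,4,3,2,2
13,3,3,3,2
12,6,2,2,2
12,5,3,2,2
12,4,4,2,2
12,4,3,3,2
12,3,3,3,3
…and 58 more, for 70 total.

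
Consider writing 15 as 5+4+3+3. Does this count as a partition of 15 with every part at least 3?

Yes

The parts sum to 15, and the condition 'every summand is at least 3' holds.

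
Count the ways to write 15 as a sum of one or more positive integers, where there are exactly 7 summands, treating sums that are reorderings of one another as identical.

The partitions of 15 that satisfy the conditions:
1,1,1,1,1,1,9
1,1,1,1,1,2,8
1,1,1,1,1,3,7
1,1,1,1,2,2,7
1,1,1,1,1,4,6
1,1,1,1,2,3,6
1,1,1,2,2,2,6
1,1,1,1,1,5,5
1,1,1,1,2,4,5
1,1,1,1,3,3,5
1,1,1,2,2,3,5
1,1,2,2,2,2,5
1,1,1,1,3,4,4
1,1,1,2,2,4,4
1,1,1,2,3,3,4
1,1,2,2,2,3,4
1,2,2,2,2,2,4
1,1,1,3,3,3,3
1,1,2,2,3,3,3
1,2,2,2,2,3,3
2,2,2,2,2,2,3
Counting gives 21.

21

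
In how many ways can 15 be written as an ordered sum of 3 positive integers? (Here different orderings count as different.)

91

Place 2 bars in the 14 internal gaps of a row of 15 dots: C(14,2) = 91.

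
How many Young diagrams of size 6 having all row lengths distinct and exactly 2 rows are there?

The partitions of 6 that satisfy the conditions:
1+5
2+4

2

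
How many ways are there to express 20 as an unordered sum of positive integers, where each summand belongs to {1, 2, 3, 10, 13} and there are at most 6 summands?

12

Listing the qualifying partitions of 20:
1, 3, 3, 13
2, 2, 3, 13
1, 1, 2, 3, 13
1, 1, 1, 1, 3, 13
1, 2, 2, 2, 13
1, 1, 1, 2, 2, 13
10, 10
1, 3, 3, 3, 10
2, 2, 3, 3, 10
1, 1, 2, 3, 3, 10
1, 2, 2, 2, 3, 10
2, 2, 2, 2, 2, 10
That's 12 in total.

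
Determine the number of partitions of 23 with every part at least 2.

253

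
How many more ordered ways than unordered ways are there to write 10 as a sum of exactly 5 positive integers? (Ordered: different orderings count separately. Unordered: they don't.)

119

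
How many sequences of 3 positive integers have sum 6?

A composition of 6 into 3 positive parts is chosen by placing 2 dividers among the 5 gaps between 6 units: C(5,2) = 10.

10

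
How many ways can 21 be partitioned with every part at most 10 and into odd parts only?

52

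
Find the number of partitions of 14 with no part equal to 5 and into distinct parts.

Enumerating:
14
13 + 1
12 + 2
11 + 3
11 + 2 + 1
10 + 4
10 + 3 + 1
9 + 4 + 1
9 + 3 + 2
8 + 6
8 + 4 + 2
8 + 3 + 2 + 1
7 + 6 + 1
7 + 4 + 3
7 + 4 + 2 + 1
6 + 4 + 3 + 1
That's 16 in total.

16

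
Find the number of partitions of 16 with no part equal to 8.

Systematic enumeration (by largest part, then next-largest, …) yields 209.

209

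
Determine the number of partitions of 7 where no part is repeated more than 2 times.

They are:
7
6+1
5+2
5+1+1
4+3
4+2+1
3+3+1
3+2+2
3+2+1+1
That's 9 in total.

9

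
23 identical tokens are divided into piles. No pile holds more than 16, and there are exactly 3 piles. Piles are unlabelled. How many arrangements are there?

There are too many to list fully; the first 12 (by largest part) are:
1 + 6 + 16
2 + 5 + 16
3 + 4 + 16
1 + 7 + 15
2 + 6 + 15
3 + 5 + 15
4 + 4 + 15
1 + 8 + 14
2 + 7 + 14
3 + 6 + 14
4 + 5 + 14
1 + 9 + 13
…and 23 more, for 35 total.

35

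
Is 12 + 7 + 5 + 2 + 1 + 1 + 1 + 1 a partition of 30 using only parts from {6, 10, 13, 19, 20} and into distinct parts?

The parts sum to 30, and the condition 'each summand belongs to {6, 10, 13, 19, 20}' is violated.

No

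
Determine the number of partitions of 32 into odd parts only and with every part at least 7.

Listing the qualifying partitions of 32:
25, 7
23, 9
21, 11
19, 13
17, 15
11, 7, 7, 7
9, 9, 7, 7
That's 7 in total.

7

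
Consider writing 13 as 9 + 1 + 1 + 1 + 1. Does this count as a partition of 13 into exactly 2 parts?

No

The parts sum to 13, and the condition 'there are exactly 2 summands' is violated.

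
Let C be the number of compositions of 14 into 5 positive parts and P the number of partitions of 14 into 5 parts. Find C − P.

Ordered (compositions into 5 parts): C(13,4) = 715.
Unordered (partitions into 5 parts): 23.
Difference: 715 − 23 = 692.

692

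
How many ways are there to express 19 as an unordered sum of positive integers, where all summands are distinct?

54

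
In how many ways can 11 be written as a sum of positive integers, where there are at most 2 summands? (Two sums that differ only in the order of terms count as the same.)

The partitions of 11 that satisfy the conditions:
11
10 + 1
9 + 2
8 + 3
7 + 4
6 + 5
That's 6 in total.

6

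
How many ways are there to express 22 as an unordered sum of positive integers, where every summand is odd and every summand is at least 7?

3

They are:
15, 7
13, 9
11, 11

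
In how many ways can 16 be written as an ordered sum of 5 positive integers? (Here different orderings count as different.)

By stars and bars with positive parts, the count is C(15,4) = 1365.

1365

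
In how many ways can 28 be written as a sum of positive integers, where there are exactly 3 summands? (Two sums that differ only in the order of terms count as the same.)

65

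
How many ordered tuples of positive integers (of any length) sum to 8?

The number of compositions of n is 2^(n−1); here 2^7 = 128.

128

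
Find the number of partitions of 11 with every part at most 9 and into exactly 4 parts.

11

Enumerating:
1, 1, 1, 8
1, 1, 2, 7
1, 1, 3, 6
1, 2, 2, 6
1, 1, 4, 5
1, 2, 3, 5
2, 2, 2, 5
1, 2, 4, 4
1, 3, 3, 4
2, 2, 3, 4
2, 3, 3, 3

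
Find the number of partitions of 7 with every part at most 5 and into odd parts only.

4

Enumerating:
1,1,5
1,3,3
1,1,1,1,3
1,1,1,1,1,1,1
That's 4 in total.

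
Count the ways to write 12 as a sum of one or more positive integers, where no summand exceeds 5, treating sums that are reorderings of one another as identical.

47

There are too many to list fully; the first 12 (by largest part) are:
5, 5, 2
5, 5, 1, 1
5, 4, 3
5, 4, 2, 1
5, 4, 1, 1, 1
5, 3, 3, 1
5, 3, 2, 2
5, 3, 2, 1, 1
5, 3, 1, 1, 1, 1
5, 2, 2, 2, 1
5, 2, 2, 1, 1, 1
5, 2, 1, 1, 1, 1, 1
…and 35 more, for 47 total.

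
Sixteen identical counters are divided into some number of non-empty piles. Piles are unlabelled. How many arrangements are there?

231

A full systematic count gives 231.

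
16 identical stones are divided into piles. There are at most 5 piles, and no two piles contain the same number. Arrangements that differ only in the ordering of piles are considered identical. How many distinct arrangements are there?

There are too many to list fully; the first 12 (by largest part) are:
16
1+15
2+14
3+13
1+2+13
4+12
1+3+12
5+11
1+4+11
2+3+11
6+10
1+5+10
…and 20 more, for 32 total.

32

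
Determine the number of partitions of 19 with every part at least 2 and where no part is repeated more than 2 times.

65

A partial list (first 12 by largest part):
19
17+2
16+3
15+4
15+2+2
14+5
14+3+2
13+6
13+4+2
13+3+3
12+7
12+5+2
…and 53 more, for 65 total.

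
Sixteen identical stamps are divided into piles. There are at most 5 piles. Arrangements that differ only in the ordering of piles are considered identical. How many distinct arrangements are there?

Counting exhaustively, 101 partitions satisfy the conditions.

101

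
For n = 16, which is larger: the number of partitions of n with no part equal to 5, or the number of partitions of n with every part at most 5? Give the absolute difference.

74

Partitions of 16 with no part equal to 5: 175.
Partitions of 16 with every part at most 5: 101.
|175 − 101| = 74.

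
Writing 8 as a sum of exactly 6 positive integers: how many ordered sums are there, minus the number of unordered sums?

19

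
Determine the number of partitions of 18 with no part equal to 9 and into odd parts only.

38

There are too many to list fully; the first 12 (by largest part) are:
1 + 17
3 + 15
1 + 1 + 1 + 15
5 + 13
1 + 1 + 3 + 13
1 + 1 + 1 + 1 + 1 + 13
7 + 11
1 + 1 + 5 + 11
1 + 3 + 3 + 11
1 + 1 + 1 + 1 + 3 + 11
1 + 1 + 1 + 1 + 1 + 1 + 1 + 11
1 + 3 + 7 + 7
…and 26 more, for 38 total.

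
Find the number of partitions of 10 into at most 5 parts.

A partial list (first 12 by largest part):
10
1 + 9
2 + 8
1 + 1 + 8
3 + 7
1 + 2 + 7
1 + 1 + 1 + 7
4 + 6
1 + 3 + 6
2 + 2 + 6
1 + 1 + 2 + 6
1 + 1 + 1 + 1 + 6
…and 18 more, for 30 total.

30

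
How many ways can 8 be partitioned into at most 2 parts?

The partitions of 8 that satisfy the conditions:
8
7 + 1
6 + 2
5 + 3
4 + 4
That's 5 in total.

5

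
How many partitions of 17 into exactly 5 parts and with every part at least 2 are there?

They are:
2+2+2+2+9
2+2+2+3+8
2+2+2+4+7
2+2+3+3+7
2+2+2+5+6
2+2+3+4+6
2+3+3+3+6
2+2+3+5+5
2+2+4+4+5
2+3+3+4+5
3+3+3+3+5
2+3+4+4+4
3+3+3+4+4
Counting gives 13.

13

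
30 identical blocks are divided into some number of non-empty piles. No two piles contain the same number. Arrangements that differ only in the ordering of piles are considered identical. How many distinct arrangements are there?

There are 296 such partitions.

296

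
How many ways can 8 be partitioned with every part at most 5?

18

Listing the qualifying partitions of 8:
3, 5
1, 2, 5
1, 1, 1, 5
4, 4
1, 3, 4
2, 2, 4
1, 1, 2, 4
1, 1, 1, 1, 4
2, 3, 3
1, 1, 3, 3
1, 2, 2, 3
1, 1, 1, 2, 3
1, 1, 1, 1, 1, 3
2, 2, 2, 2
1, 1, 2, 2, 2
1, 1, 1, 1, 2, 2
1, 1, 1, 1, 1, 1, 2
1, 1, 1, 1, 1, 1, 1, 1
That's 18 in total.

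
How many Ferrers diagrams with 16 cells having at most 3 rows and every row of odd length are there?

Listing the qualifying partitions of 16:
1, 15
3, 13
5, 11
7, 9

4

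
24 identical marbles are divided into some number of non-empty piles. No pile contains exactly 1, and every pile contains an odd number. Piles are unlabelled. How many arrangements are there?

18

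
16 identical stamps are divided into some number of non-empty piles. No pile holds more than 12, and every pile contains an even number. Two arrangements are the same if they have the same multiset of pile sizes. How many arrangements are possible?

They are:
12+4
12+2+2
10+6
10+4+2
10+2+2+2
8+8
8+6+2
8+4+4
8+4+2+2
8+2+2+2+2
6+6+4
6+6+2+2
6+4+4+2
6+4+2+2+2
6+2+2+2+2+2
4+4+4+4
4+4+4+2+2
4+4+2+2+2+2
4+2+2+2+2+2+2
2+2+2+2+2+2+2+2
That's 20 in total.

20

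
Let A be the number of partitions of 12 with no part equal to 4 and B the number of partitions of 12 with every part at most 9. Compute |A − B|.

18

Partitions of 12 with no part equal to 4: 55.
Partitions of 12 with every part at most 9: 73.
|55 − 73| = 18.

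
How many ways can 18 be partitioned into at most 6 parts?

199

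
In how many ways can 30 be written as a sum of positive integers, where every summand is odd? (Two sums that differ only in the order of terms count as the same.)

Enumerating by decreasing first part gives 296 partitions in all.

296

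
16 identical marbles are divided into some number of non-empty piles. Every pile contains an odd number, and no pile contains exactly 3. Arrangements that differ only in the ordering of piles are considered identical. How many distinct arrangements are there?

14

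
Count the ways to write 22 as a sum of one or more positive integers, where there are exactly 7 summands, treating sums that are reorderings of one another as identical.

A full systematic count gives 131.

131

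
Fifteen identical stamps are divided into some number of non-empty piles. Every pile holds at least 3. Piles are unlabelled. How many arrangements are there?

They are:
15
12,3
11,4
10,5
9,6
9,3,3
8,7
8,4,3
7,5,3
7,4,4
6,6,3
6,5,4
6,3,3,3
5,5,5
5,4,3,3
4,4,4,3
3,3,3,3,3

17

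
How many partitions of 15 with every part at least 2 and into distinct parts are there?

Enumerating:
15
2 + 13
3 + 12
4 + 11
5 + 10
2 + 3 + 10
6 + 9
2 + 4 + 9
7 + 8
2 + 5 + 8
3 + 4 + 8
2 + 6 + 7
3 + 5 + 7
4 + 5 + 6
2 + 3 + 4 + 6
That's 15 in total.

15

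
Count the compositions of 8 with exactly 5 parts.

35

By stars and bars with positive parts, the count is C(7,4) = 35.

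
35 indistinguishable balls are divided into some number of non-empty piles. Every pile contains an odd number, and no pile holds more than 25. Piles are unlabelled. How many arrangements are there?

571

Counting exhaustively, 571 partitions satisfy the conditions.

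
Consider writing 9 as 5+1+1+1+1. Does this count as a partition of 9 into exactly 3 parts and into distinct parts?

No

The parts sum to 9, and the condition 'there are exactly 3 summands' is violated.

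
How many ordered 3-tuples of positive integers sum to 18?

136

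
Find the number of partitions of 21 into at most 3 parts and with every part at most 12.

23

The partitions of 21 that satisfy the conditions:
9, 12
1, 8, 12
2, 7, 12
3, 6, 12
4, 5, 12
10, 11
1, 9, 11
2, 8, 11
3, 7, 11
4, 6, 11
5, 5, 11
1, 10, 10
2, 9, 10
3, 8, 10
4, 7, 10
5, 6, 10
3, 9, 9
4, 8, 9
5, 7, 9
6, 6, 9
5, 8, 8
6, 7, 8
7, 7, 7
Counting gives 23.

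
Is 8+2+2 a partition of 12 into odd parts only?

No

The parts sum to 12, and the condition 'every summand is odd' is violated.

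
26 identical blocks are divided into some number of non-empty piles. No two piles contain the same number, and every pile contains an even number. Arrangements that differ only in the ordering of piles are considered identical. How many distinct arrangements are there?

The partitions of 26 that satisfy the conditions:
26
24 + 2
22 + 4
20 + 6
20 + 4 + 2
18 + 8
18 + 6 + 2
16 + 10
16 + 8 + 2
16 + 6 + 4
14 + 12
14 + 10 + 2
14 + 8 + 4
14 + 6 + 4 + 2
12 + 10 + 4
12 + 8 + 6
12 + 8 + 4 + 2
10 + 8 + 6 + 2
Counting gives 18.

18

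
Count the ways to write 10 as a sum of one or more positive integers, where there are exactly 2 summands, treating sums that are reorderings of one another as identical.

5

They are:
1+9
2+8
3+7
4+6
5+5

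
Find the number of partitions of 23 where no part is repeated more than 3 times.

592

There are 592 such partitions.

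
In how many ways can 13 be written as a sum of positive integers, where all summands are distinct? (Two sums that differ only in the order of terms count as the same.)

18

The partitions of 13 that satisfy the conditions:
13
12, 1
11, 2
10, 3
10, 2, 1
9, 4
9, 3, 1
8, 5
8, 4, 1
8, 3, 2
7, 6
7, 5, 1
7, 4, 2
7, 3, 2, 1
6, 5, 2
6, 4, 3
6, 4, 2, 1
5, 4, 3, 1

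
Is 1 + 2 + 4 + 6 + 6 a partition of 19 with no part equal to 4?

The parts sum to 19, and the condition 'no summand equals 4' is violated.

No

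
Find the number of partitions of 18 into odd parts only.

A partial list (first 12 by largest part):
1+17
3+15
1+1+1+15
5+13
1+1+3+13
1+1+1+1+1+13
7+11
1+1+5+11
1+3+3+11
1+1+1+1+3+11
1+1+1+1+1+1+1+11
9+9
…and 34 more, for 46 total.

46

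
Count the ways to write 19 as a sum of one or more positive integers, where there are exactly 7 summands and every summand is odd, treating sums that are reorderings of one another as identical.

The partitions of 19 that satisfy the conditions:
13+1+1+1+1+1+1
11+3+1+1+1+1+1
9+5+1+1+1+1+1
9+3+3+1+1+1+1
7+7+1+1+1+1+1
7+5+3+1+1+1+1
7+3+3+3+1+1+1
5+5+5+1+1+1+1
5+5+3+3+1+1+1
5+3+3+3+3+1+1
3+3+3+3+3+3+1

11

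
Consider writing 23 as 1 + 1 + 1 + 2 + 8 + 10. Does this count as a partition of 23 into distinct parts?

No

The parts sum to 23, and the condition 'all summands are distinct' is violated.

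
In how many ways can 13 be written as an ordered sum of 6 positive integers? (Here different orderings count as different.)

Place 5 bars in the 12 internal gaps of a row of 13 dots: C(12,5) = 792.

792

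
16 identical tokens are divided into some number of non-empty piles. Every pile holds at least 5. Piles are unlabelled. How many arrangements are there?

The partitions of 16 that satisfy the conditions:
16
11,5
10,6
9,7
8,8
6,5,5
Counting gives 6.

6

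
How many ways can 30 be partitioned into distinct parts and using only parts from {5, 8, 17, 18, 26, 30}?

2

Enumerating:
30
17,8,5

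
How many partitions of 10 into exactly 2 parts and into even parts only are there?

2

Enumerating:
8+2
6+4
Counting gives 2.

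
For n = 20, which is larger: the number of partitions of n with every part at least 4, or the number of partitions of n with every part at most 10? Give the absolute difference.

506

Partitions of 20 with every part at least 4: 24.
Partitions of 20 with every part at most 10: 530.
|24 − 530| = 506.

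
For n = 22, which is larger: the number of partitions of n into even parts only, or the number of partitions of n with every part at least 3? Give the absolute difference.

Partitions of 22 into even parts only: 56.
Partitions of 22 with every part at least 3: 73.
|56 − 73| = 17.

17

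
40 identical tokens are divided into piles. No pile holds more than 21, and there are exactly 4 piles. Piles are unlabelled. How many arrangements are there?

304

Direct enumeration gives 304 partitions.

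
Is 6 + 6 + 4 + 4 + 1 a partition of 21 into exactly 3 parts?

No

The parts sum to 21, and the condition 'there are exactly 3 summands' is violated.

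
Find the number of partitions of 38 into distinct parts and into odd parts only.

There are too many to list fully; the first 12 (by largest part) are:
1, 37
3, 35
5, 33
7, 31
9, 29
1, 3, 5, 29
11, 27
1, 3, 7, 27
13, 25
1, 3, 9, 25
1, 5, 7, 25
15, 23
…and 25 more, for 37 total.

37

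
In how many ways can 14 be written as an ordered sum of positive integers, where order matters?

8192

Each of the 13 gaps between 14 units is either a break or not: 2^13 = 8192.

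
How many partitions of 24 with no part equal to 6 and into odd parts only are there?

122

Direct enumeration gives 122 partitions.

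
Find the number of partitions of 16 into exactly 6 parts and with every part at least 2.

The partitions of 16 that satisfy the conditions:
2 + 2 + 2 + 2 + 2 + 6
2 + 2 + 2 + 2 + 3 + 5
2 + 2 + 2 + 2 + 4 + 4
2 + 2 + 2 + 3 + 3 + 4
2 + 2 + 3 + 3 + 3 + 3
Counting gives 5.

5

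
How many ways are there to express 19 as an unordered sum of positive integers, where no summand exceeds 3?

There are too many to list fully; the first 12 (by largest part) are:
3,3,3,3,3,3,1
3,3,3,3,3,2,2
3,3,3,3,3,2,1,1
3,3,3,3,3,1,1,1,1
3,3,3,3,2,2,2,1
3,3,3,3,2,2,1,1,1
3,3,3,3,2,1,1,1,1,1
3,3,3,3,1,1,1,1,1,1,1
3,3,3,2,2,2,2,2
3,3,3,2,2,2,2,1,1
3,3,3,2,2,2,1,1,1,1
3,3,3,2,2,1,1,1,1,1,1
…and 28 more, for 40 total.

40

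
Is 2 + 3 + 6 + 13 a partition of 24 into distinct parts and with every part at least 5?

No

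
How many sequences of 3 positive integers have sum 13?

66

Equivalently, choose which 2 of the 12 gaps become plus signs: C(12,2) = 66.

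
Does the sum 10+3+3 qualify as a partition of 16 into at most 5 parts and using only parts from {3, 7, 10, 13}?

Yes

The parts sum to 16, and the condition 'there are at most 5 summands' holds; the condition 'each summand belongs to {3, 7, 10, 13}' holds.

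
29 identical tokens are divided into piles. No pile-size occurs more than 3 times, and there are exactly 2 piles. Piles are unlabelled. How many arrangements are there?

14

Listing the qualifying partitions of 29:
1,28
2,27
3,26
4,25
5,24
6,23
7,22
8,21
9,20
10,19
11,18
12,17
13,16
14,15
Counting gives 14.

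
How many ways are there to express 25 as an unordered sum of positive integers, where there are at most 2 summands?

Enumerating:
25
24 + 1
23 + 2
22 + 3
21 + 4
20 + 5
19 + 6
18 + 7
17 + 8
16 + 9
15 + 10
14 + 11
13 + 12
Counting gives 13.

13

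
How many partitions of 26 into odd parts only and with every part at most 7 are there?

61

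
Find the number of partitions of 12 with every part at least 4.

Listing the qualifying partitions of 12:
12
8 + 4
7 + 5
6 + 6
4 + 4 + 4

5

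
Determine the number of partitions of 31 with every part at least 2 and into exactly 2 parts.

14

Enumerating:
2 + 29
3 + 28
4 + 27
5 + 26
6 + 25
7 + 24
8 + 23
9 + 22
10 + 21
11 + 20
12 + 19
13 + 18
14 + 17
15 + 16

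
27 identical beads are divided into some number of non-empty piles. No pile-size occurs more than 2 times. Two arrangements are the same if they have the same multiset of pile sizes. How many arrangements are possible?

731

Counting exhaustively, 731 partitions satisfy the conditions.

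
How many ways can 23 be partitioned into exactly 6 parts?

There are 163 such partitions.

163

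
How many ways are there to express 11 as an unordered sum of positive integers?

There are too many to list fully; the first 12 (by largest part) are:
11
10,1
9,2
9,1,1
8,3
8,2,1
8,1,1,1
7,4
7,3,1
7,2,2
7,2,1,1
7,1,1,1,1
…and 44 more, for 56 total.

56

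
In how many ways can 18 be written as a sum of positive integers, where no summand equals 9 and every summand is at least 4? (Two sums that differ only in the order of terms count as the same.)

14

They are:
18
14, 4
13, 5
12, 6
11, 7
10, 8
10, 4, 4
8, 6, 4
8, 5, 5
7, 7, 4
7, 6, 5
6, 6, 6
6, 4, 4, 4
5, 5, 4, 4
That's 14 in total.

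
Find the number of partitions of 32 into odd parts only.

Counting exhaustively, 390 partitions satisfy the conditions.

390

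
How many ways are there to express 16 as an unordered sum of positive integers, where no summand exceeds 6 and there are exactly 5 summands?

They are:
6,6,2,1,1
6,5,3,1,1
6,5,2,2,1
6,4,4,1,1
6,4,3,2,1
6,4,2,2,2
6,3,3,3,1
6,3,3,2,2
5,5,4,1,1
5,5,3,2,1
5,5,2,2,2
5,4,4,2,1
5,4,3,3,1
5,4,3,2,2
5,3,3,3,2
4,4,4,3,1
4,4,4,2,2
4,4,3,3,2
4,3,3,3,3

19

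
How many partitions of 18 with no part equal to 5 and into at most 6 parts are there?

142

Counting exhaustively, 142 partitions satisfy the conditions.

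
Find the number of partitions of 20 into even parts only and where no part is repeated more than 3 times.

29

There are too many to list fully; the first 12 (by largest part) are:
20
2+18
4+16
2+2+16
6+14
2+4+14
2+2+2+14
8+12
2+6+12
4+4+12
2+2+4+12
10+10
…and 17 more, for 29 total.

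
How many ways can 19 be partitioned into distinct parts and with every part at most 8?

13

The partitions of 19 that satisfy the conditions:
8 + 7 + 4
8 + 7 + 3 + 1
8 + 6 + 5
8 + 6 + 4 + 1
8 + 6 + 3 + 2
8 + 5 + 4 + 2
8 + 5 + 3 + 2 + 1
7 + 6 + 5 + 1
7 + 6 + 4 + 2
7 + 6 + 3 + 2 + 1
7 + 5 + 4 + 3
7 + 5 + 4 + 2 + 1
6 + 5 + 4 + 3 + 1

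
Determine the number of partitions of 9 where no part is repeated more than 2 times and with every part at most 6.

12

Listing the qualifying partitions of 9:
3+6
1+2+6
4+5
1+3+5
2+2+5
1+1+2+5
1+4+4
2+3+4
1+1+3+4
1+2+2+4
1+2+3+3
1+1+2+2+3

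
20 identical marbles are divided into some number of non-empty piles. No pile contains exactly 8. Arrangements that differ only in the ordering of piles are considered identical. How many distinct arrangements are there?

550

Enumerating by decreasing first part gives 550 partitions in all.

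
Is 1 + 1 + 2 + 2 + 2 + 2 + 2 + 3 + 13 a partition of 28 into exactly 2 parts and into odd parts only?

No

The parts sum to 28, and the condition 'there are exactly 2 summands' is violated.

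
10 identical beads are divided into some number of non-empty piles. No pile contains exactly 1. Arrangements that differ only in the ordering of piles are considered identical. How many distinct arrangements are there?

The partitions of 10 that satisfy the conditions:
10
8+2
7+3
6+4
6+2+2
5+5
5+3+2
4+4+2
4+3+3
4+2+2+2
3+3+2+2
2+2+2+2+2
That's 12 in total.

12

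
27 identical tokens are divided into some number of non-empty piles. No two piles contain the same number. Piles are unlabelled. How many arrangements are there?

192

Systematic enumeration (by largest part, then next-largest, …) yields 192.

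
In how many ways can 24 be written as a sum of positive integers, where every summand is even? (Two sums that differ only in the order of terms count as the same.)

77

Direct enumeration gives 77 partitions.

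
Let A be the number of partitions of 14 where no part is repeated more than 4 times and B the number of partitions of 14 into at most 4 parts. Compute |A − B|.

53

Partitions of 14 where no part is repeated more than 4 times: 100.
Partitions of 14 into at most 4 parts: 47.
|100 − 47| = 53.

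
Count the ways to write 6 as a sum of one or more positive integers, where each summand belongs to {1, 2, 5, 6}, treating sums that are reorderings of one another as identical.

6

Listing the qualifying partitions of 6:
6
5+1
2+2+2
2+2+1+1
2+1+1+1+1
1+1+1+1+1+1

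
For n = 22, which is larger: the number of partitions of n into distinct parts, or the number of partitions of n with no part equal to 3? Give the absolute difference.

Partitions of 22 into distinct parts: 89.
Partitions of 22 with no part equal to 3: 512.
|89 − 512| = 423.

423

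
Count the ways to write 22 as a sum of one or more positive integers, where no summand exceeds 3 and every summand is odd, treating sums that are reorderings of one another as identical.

They are:
1,3,3,3,3,3,3,3
1,1,1,1,3,3,3,3,3,3
1,1,1,1,1,1,1,3,3,3,3,3
1,1,1,1,1,1,1,1,1,1,3,3,3,3
1,1,1,1,1,1,1,1,1,1,1,1,1,3,3,3
1,1,1,1,1,1,1,1,1,1,1,1,1,1,1,1,3,3
1,1,1,1,1,1,1,1,1,1,1,1,1,1,1,1,1,1,1,3
1,1,1,1,1,1,1,1,1,1,1,1,1,1,1,1,1,1,1,1,1,1
That's 8 in total.

8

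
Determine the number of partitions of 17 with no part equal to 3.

Counting exhaustively, 162 partitions satisfy the conditions.

162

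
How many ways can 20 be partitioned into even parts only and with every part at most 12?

35

There are too many to list fully; the first 12 (by largest part) are:
12, 8
12, 6, 2
12, 4, 4
12, 4, 2, 2
12, 2, 2, 2, 2
10, 10
10, 8, 2
10, 6, 4
10, 6, 2, 2
10, 4, 4, 2
10, 4, 2, 2, 2
10, 2, 2, 2, 2, 2
…and 23 more, for 35 total.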